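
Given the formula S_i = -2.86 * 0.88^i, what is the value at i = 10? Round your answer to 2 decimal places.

S_10 = -2.86 * 0.88^10 ≈ -2.86 * 0.2785 ≈ -0.8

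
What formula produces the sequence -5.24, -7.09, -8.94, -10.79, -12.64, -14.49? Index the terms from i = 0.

Check differences: -7.09 - -5.24 = -1.85
-8.94 - -7.09 = -1.85
Common difference d = -1.85.
First term a = -5.24.
Formula: S_i = -5.24 - 1.85*i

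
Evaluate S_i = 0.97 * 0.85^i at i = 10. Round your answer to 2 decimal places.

S_10 = 0.97 * 0.85^10 ≈ 0.97 * 0.1969 ≈ 0.19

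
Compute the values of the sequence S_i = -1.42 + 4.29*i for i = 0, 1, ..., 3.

This is an arithmetic sequence.
i=0: S_0 = -1.42 + 4.29*0 = -1.42
i=1: S_1 = -1.42 + 4.29*1 = 2.87
i=2: S_2 = -1.42 + 4.29*2 = 7.16
i=3: S_3 = -1.42 + 4.29*3 = 11.45
The first 4 terms are: [-1.42, 2.87, 7.16, 11.45]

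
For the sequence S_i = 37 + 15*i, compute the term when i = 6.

S_6 = 37 + 15*6 = 37 + 90 = 127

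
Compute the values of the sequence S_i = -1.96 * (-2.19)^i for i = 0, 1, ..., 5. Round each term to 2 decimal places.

This is a geometric sequence.
i=0: S_0 = -1.96 * (-2.19)^0 = -1.96
i=1: S_1 = -1.96 * (-2.19)^1 ≈ 4.29
i=2: S_2 = -1.96 * (-2.19)^2 ≈ -9.4
i=3: S_3 = -1.96 * (-2.19)^3 ≈ 20.59
i=4: S_4 = -1.96 * (-2.19)^4 ≈ -45.09
i=5: S_5 = -1.96 * (-2.19)^5 ≈ 98.74
The first 6 terms are: [-1.96, 4.29, -9.4, 20.59, -45.09, 98.74]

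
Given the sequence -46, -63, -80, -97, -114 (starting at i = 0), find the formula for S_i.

Check differences: -63 - -46 = -17
-80 - -63 = -17
Common difference d = -17.
First term a = -46.
Formula: S_i = -46 - 17*i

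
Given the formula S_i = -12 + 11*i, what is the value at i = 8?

S_8 = -12 + 11*8 = -12 + 88 = 76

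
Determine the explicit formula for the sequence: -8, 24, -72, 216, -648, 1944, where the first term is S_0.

Check ratios: 24 / -8 = -3.0
Common ratio r = -3.
First term a = -8.
Formula: S_i = -8 * (-3)^i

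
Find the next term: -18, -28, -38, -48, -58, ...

Differences: -28 - -18 = -10
This is an arithmetic sequence with common difference d = -10.
Next term = -58 + -10 = -68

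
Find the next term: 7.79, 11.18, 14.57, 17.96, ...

Differences: 11.18 - 7.79 = 3.39
This is an arithmetic sequence with common difference d = 3.39.
Next term = 17.96 + 3.39 = 21.35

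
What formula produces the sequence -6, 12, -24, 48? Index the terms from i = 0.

Check ratios: 12 / -6 = -2.0
Common ratio r = -2.
First term a = -6.
Formula: S_i = -6 * (-2)^i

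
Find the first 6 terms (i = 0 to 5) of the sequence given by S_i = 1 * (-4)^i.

This is a geometric sequence.
i=0: S_0 = 1 * (-4)^0 = 1
i=1: S_1 = 1 * (-4)^1 = -4
i=2: S_2 = 1 * (-4)^2 = 16
i=3: S_3 = 1 * (-4)^3 = -64
i=4: S_4 = 1 * (-4)^4 = 256
i=5: S_5 = 1 * (-4)^5 = -1024
The first 6 terms are: [1, -4, 16, -64, 256, -1024]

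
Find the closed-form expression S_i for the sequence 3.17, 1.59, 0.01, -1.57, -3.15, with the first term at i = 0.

Check differences: 1.59 - 3.17 = -1.58
0.01 - 1.59 = -1.58
Common difference d = -1.58.
First term a = 3.17.
Formula: S_i = 3.17 - 1.58*i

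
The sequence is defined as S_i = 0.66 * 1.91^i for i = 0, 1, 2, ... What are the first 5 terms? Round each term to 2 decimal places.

This is a geometric sequence.
i=0: S_0 = 0.66 * 1.91^0 = 0.66
i=1: S_1 = 0.66 * 1.91^1 ≈ 1.26
i=2: S_2 = 0.66 * 1.91^2 ≈ 2.41
i=3: S_3 = 0.66 * 1.91^3 ≈ 4.6
i=4: S_4 = 0.66 * 1.91^4 ≈ 8.78
The first 5 terms are: [0.66, 1.26, 2.41, 4.6, 8.78]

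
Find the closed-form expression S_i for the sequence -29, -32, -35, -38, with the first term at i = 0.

Check differences: -32 - -29 = -3
-35 - -32 = -3
Common difference d = -3.
First term a = -29.
Formula: S_i = -29 - 3*i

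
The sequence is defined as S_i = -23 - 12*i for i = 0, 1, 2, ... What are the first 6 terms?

This is an arithmetic sequence.
i=0: S_0 = -23 + -12*0 = -23
i=1: S_1 = -23 + -12*1 = -35
i=2: S_2 = -23 + -12*2 = -47
i=3: S_3 = -23 + -12*3 = -59
i=4: S_4 = -23 + -12*4 = -71
i=5: S_5 = -23 + -12*5 = -83
The first 6 terms are: [-23, -35, -47, -59, -71, -83]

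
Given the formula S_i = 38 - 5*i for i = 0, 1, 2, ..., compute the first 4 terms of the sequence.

This is an arithmetic sequence.
i=0: S_0 = 38 + -5*0 = 38
i=1: S_1 = 38 + -5*1 = 33
i=2: S_2 = 38 + -5*2 = 28
i=3: S_3 = 38 + -5*3 = 23
The first 4 terms are: [38, 33, 28, 23]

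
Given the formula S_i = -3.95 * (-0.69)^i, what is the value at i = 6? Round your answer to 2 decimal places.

S_6 = -3.95 * (-0.69)^6 ≈ -3.95 * 0.1079 ≈ -0.43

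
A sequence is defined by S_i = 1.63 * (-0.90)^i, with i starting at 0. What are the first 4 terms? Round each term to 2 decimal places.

This is a geometric sequence.
i=0: S_0 = 1.63 * (-0.9)^0 = 1.63
i=1: S_1 = 1.63 * (-0.9)^1 ≈ -1.47
i=2: S_2 = 1.63 * (-0.9)^2 ≈ 1.32
i=3: S_3 = 1.63 * (-0.9)^3 ≈ -1.19
The first 4 terms are: [1.63, -1.47, 1.32, -1.19]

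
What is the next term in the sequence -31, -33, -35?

Differences: -33 - -31 = -2
This is an arithmetic sequence with common difference d = -2.
Next term = -35 + -2 = -37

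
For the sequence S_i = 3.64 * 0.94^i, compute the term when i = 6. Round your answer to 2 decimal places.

S_6 = 3.64 * 0.94^6 ≈ 3.64 * 0.6899 ≈ 2.51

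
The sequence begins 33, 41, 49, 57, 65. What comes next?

Differences: 41 - 33 = 8
This is an arithmetic sequence with common difference d = 8.
Next term = 65 + 8 = 73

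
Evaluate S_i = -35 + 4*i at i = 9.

S_9 = -35 + 4*9 = -35 + 36 = 1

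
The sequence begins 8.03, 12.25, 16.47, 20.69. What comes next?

Differences: 12.25 - 8.03 = 4.22
This is an arithmetic sequence with common difference d = 4.22.
Next term = 20.69 + 4.22 = 24.91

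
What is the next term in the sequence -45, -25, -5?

Differences: -25 - -45 = 20
This is an arithmetic sequence with common difference d = 20.
Next term = -5 + 20 = 15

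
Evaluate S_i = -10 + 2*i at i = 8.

S_8 = -10 + 2*8 = -10 + 16 = 6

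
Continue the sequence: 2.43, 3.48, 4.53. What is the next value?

Differences: 3.48 - 2.43 = 1.05
This is an arithmetic sequence with common difference d = 1.05.
Next term = 4.53 + 1.05 = 5.58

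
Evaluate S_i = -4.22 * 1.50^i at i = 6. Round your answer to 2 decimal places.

S_6 = -4.22 * 1.5^6 ≈ -4.22 * 11.3906 ≈ -48.07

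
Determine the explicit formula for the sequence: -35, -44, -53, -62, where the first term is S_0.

Check differences: -44 - -35 = -9
-53 - -44 = -9
Common difference d = -9.
First term a = -35.
Formula: S_i = -35 - 9*i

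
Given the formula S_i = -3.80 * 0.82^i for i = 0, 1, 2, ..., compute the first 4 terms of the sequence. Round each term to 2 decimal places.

This is a geometric sequence.
i=0: S_0 = -3.8 * 0.82^0 = -3.8
i=1: S_1 = -3.8 * 0.82^1 ≈ -3.12
i=2: S_2 = -3.8 * 0.82^2 ≈ -2.56
i=3: S_3 = -3.8 * 0.82^3 ≈ -2.1
The first 4 terms are: [-3.8, -3.12, -2.56, -2.1]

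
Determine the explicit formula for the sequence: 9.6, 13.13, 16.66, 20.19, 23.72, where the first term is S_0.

Check differences: 13.13 - 9.6 = 3.53
16.66 - 13.13 = 3.53
Common difference d = 3.53.
First term a = 9.6.
Formula: S_i = 9.60 + 3.53*i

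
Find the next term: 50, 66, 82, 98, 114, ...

Differences: 66 - 50 = 16
This is an arithmetic sequence with common difference d = 16.
Next term = 114 + 16 = 130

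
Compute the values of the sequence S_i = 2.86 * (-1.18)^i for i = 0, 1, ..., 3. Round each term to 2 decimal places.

This is a geometric sequence.
i=0: S_0 = 2.86 * (-1.18)^0 = 2.86
i=1: S_1 = 2.86 * (-1.18)^1 ≈ -3.37
i=2: S_2 = 2.86 * (-1.18)^2 ≈ 3.98
i=3: S_3 = 2.86 * (-1.18)^3 ≈ -4.7
The first 4 terms are: [2.86, -3.37, 3.98, -4.7]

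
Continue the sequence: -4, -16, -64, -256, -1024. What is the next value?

Ratios: -16 / -4 = 4.0
This is a geometric sequence with common ratio r = 4.
Next term = -1024 * 4 = -4096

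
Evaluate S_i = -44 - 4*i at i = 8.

S_8 = -44 + -4*8 = -44 + -32 = -76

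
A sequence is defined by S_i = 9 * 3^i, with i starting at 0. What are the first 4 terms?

This is a geometric sequence.
i=0: S_0 = 9 * 3^0 = 9
i=1: S_1 = 9 * 3^1 = 27
i=2: S_2 = 9 * 3^2 = 81
i=3: S_3 = 9 * 3^3 = 243
The first 4 terms are: [9, 27, 81, 243]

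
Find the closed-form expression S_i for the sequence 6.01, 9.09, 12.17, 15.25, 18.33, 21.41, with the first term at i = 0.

Check differences: 9.09 - 6.01 = 3.08
12.17 - 9.09 = 3.08
Common difference d = 3.08.
First term a = 6.01.
Formula: S_i = 6.01 + 3.08*i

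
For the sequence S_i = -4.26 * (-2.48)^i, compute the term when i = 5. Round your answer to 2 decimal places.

S_5 = -4.26 * (-2.48)^5 ≈ -4.26 * -93.812 ≈ 399.64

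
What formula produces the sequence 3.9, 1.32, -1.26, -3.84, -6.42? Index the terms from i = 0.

Check differences: 1.32 - 3.9 = -2.58
-1.26 - 1.32 = -2.58
Common difference d = -2.58.
First term a = 3.9.
Formula: S_i = 3.90 - 2.58*i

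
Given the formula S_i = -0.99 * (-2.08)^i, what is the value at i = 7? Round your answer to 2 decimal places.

S_7 = -0.99 * (-2.08)^7 ≈ -0.99 * -168.4393 ≈ 166.75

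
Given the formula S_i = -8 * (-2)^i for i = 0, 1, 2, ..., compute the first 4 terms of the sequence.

This is a geometric sequence.
i=0: S_0 = -8 * (-2)^0 = -8
i=1: S_1 = -8 * (-2)^1 = 16
i=2: S_2 = -8 * (-2)^2 = -32
i=3: S_3 = -8 * (-2)^3 = 64
The first 4 terms are: [-8, 16, -32, 64]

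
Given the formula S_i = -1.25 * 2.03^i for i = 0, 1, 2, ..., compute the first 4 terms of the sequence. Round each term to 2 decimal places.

This is a geometric sequence.
i=0: S_0 = -1.25 * 2.03^0 = -1.25
i=1: S_1 = -1.25 * 2.03^1 ≈ -2.54
i=2: S_2 = -1.25 * 2.03^2 ≈ -5.15
i=3: S_3 = -1.25 * 2.03^3 ≈ -10.46
The first 4 terms are: [-1.25, -2.54, -5.15, -10.46]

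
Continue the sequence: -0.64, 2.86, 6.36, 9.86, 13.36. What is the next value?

Differences: 2.86 - -0.64 = 3.5
This is an arithmetic sequence with common difference d = 3.5.
Next term = 13.36 + 3.5 = 16.86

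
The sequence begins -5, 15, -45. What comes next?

Ratios: 15 / -5 = -3.0
This is a geometric sequence with common ratio r = -3.
Next term = -45 * -3 = 135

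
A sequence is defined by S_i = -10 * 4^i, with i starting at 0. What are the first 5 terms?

This is a geometric sequence.
i=0: S_0 = -10 * 4^0 = -10
i=1: S_1 = -10 * 4^1 = -40
i=2: S_2 = -10 * 4^2 = -160
i=3: S_3 = -10 * 4^3 = -640
i=4: S_4 = -10 * 4^4 = -2560
The first 5 terms are: [-10, -40, -160, -640, -2560]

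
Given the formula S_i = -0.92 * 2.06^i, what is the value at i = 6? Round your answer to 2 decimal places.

S_6 = -0.92 * 2.06^6 ≈ -0.92 * 76.4193 ≈ -70.31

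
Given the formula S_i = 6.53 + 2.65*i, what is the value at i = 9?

S_9 = 6.53 + 2.65*9 = 6.53 + 23.85 = 30.38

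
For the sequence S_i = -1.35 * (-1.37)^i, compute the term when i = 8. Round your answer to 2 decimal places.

S_8 = -1.35 * (-1.37)^8 ≈ -1.35 * 12.4098 ≈ -16.75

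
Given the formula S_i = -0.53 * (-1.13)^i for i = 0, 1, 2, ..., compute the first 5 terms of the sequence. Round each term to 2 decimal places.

This is a geometric sequence.
i=0: S_0 = -0.53 * (-1.13)^0 = -0.53
i=1: S_1 = -0.53 * (-1.13)^1 ≈ 0.6
i=2: S_2 = -0.53 * (-1.13)^2 ≈ -0.68
i=3: S_3 = -0.53 * (-1.13)^3 ≈ 0.76
i=4: S_4 = -0.53 * (-1.13)^4 ≈ -0.86
The first 5 terms are: [-0.53, 0.6, -0.68, 0.76, -0.86]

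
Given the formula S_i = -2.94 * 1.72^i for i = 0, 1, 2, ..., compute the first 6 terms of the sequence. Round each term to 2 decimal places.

This is a geometric sequence.
i=0: S_0 = -2.94 * 1.72^0 = -2.94
i=1: S_1 = -2.94 * 1.72^1 ≈ -5.06
i=2: S_2 = -2.94 * 1.72^2 ≈ -8.7
i=3: S_3 = -2.94 * 1.72^3 ≈ -14.96
i=4: S_4 = -2.94 * 1.72^4 ≈ -25.73
i=5: S_5 = -2.94 * 1.72^5 ≈ -44.26
The first 6 terms are: [-2.94, -5.06, -8.7, -14.96, -25.73, -44.26]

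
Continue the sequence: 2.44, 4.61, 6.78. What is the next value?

Differences: 4.61 - 2.44 = 2.17
This is an arithmetic sequence with common difference d = 2.17.
Next term = 6.78 + 2.17 = 8.95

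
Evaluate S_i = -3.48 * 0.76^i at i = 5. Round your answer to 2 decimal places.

S_5 = -3.48 * 0.76^5 ≈ -3.48 * 0.2536 ≈ -0.88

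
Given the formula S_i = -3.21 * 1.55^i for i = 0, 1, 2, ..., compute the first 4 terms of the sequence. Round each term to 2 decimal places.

This is a geometric sequence.
i=0: S_0 = -3.21 * 1.55^0 = -3.21
i=1: S_1 = -3.21 * 1.55^1 ≈ -4.98
i=2: S_2 = -3.21 * 1.55^2 ≈ -7.71
i=3: S_3 = -3.21 * 1.55^3 ≈ -11.95
The first 4 terms are: [-3.21, -4.98, -7.71, -11.95]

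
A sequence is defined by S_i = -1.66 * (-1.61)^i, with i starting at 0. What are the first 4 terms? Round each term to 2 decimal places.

This is a geometric sequence.
i=0: S_0 = -1.66 * (-1.61)^0 = -1.66
i=1: S_1 = -1.66 * (-1.61)^1 ≈ 2.67
i=2: S_2 = -1.66 * (-1.61)^2 ≈ -4.3
i=3: S_3 = -1.66 * (-1.61)^3 ≈ 6.93
The first 4 terms are: [-1.66, 2.67, -4.3, 6.93]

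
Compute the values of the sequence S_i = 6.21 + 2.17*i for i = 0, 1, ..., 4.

This is an arithmetic sequence.
i=0: S_0 = 6.21 + 2.17*0 = 6.21
i=1: S_1 = 6.21 + 2.17*1 = 8.38
i=2: S_2 = 6.21 + 2.17*2 = 10.55
i=3: S_3 = 6.21 + 2.17*3 = 12.72
i=4: S_4 = 6.21 + 2.17*4 = 14.89
The first 5 terms are: [6.21, 8.38, 10.55, 12.72, 14.89]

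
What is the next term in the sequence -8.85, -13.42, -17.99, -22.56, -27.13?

Differences: -13.42 - -8.85 = -4.57
This is an arithmetic sequence with common difference d = -4.57.
Next term = -27.13 + -4.57 = -31.7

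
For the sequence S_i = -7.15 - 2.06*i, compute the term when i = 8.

S_8 = -7.15 + -2.06*8 = -7.15 + -16.48 = -23.63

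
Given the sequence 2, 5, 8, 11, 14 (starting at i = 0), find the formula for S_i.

Check differences: 5 - 2 = 3
8 - 5 = 3
Common difference d = 3.
First term a = 2.
Formula: S_i = 2 + 3*i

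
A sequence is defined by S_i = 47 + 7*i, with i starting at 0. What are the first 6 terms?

This is an arithmetic sequence.
i=0: S_0 = 47 + 7*0 = 47
i=1: S_1 = 47 + 7*1 = 54
i=2: S_2 = 47 + 7*2 = 61
i=3: S_3 = 47 + 7*3 = 68
i=4: S_4 = 47 + 7*4 = 75
i=5: S_5 = 47 + 7*5 = 82
The first 6 terms are: [47, 54, 61, 68, 75, 82]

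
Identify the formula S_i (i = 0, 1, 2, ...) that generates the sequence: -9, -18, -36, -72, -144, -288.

Check ratios: -18 / -9 = 2.0
Common ratio r = 2.
First term a = -9.
Formula: S_i = -9 * 2^i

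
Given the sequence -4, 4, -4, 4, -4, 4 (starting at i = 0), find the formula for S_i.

Check ratios: 4 / -4 = -1.0
Common ratio r = -1.
First term a = -4.
Formula: S_i = -4 * (-1)^i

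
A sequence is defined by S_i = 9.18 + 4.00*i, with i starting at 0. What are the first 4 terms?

This is an arithmetic sequence.
i=0: S_0 = 9.18 + 4.0*0 = 9.18
i=1: S_1 = 9.18 + 4.0*1 = 13.18
i=2: S_2 = 9.18 + 4.0*2 = 17.18
i=3: S_3 = 9.18 + 4.0*3 = 21.18
The first 4 terms are: [9.18, 13.18, 17.18, 21.18]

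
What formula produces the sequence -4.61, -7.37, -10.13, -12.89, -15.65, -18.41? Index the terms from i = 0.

Check differences: -7.37 - -4.61 = -2.76
-10.13 - -7.37 = -2.76
Common difference d = -2.76.
First term a = -4.61.
Formula: S_i = -4.61 - 2.76*i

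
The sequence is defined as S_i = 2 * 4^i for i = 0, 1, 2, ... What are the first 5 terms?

This is a geometric sequence.
i=0: S_0 = 2 * 4^0 = 2
i=1: S_1 = 2 * 4^1 = 8
i=2: S_2 = 2 * 4^2 = 32
i=3: S_3 = 2 * 4^3 = 128
i=4: S_4 = 2 * 4^4 = 512
The first 5 terms are: [2, 8, 32, 128, 512]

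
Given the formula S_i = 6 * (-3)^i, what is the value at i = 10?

S_10 = 6 * (-3)^10 = 6 * 59049 = 354294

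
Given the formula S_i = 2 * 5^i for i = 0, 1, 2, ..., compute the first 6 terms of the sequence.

This is a geometric sequence.
i=0: S_0 = 2 * 5^0 = 2
i=1: S_1 = 2 * 5^1 = 10
i=2: S_2 = 2 * 5^2 = 50
i=3: S_3 = 2 * 5^3 = 250
i=4: S_4 = 2 * 5^4 = 1250
i=5: S_5 = 2 * 5^5 = 6250
The first 6 terms are: [2, 10, 50, 250, 1250, 6250]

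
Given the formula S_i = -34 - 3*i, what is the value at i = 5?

S_5 = -34 + -3*5 = -34 + -15 = -49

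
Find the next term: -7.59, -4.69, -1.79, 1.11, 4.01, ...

Differences: -4.69 - -7.59 = 2.9
This is an arithmetic sequence with common difference d = 2.9.
Next term = 4.01 + 2.9 = 6.91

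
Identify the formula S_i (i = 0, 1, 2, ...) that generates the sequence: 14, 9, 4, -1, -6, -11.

Check differences: 9 - 14 = -5
4 - 9 = -5
Common difference d = -5.
First term a = 14.
Formula: S_i = 14 - 5*i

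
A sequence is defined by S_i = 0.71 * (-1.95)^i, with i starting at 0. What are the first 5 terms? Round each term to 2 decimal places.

This is a geometric sequence.
i=0: S_0 = 0.71 * (-1.95)^0 = 0.71
i=1: S_1 = 0.71 * (-1.95)^1 ≈ -1.38
i=2: S_2 = 0.71 * (-1.95)^2 ≈ 2.7
i=3: S_3 = 0.71 * (-1.95)^3 ≈ -5.26
i=4: S_4 = 0.71 * (-1.95)^4 ≈ 10.27
The first 5 terms are: [0.71, -1.38, 2.7, -5.26, 10.27]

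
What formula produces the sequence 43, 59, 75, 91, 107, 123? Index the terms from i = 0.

Check differences: 59 - 43 = 16
75 - 59 = 16
Common difference d = 16.
First term a = 43.
Formula: S_i = 43 + 16*i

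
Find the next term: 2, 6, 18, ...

Ratios: 6 / 2 = 3.0
This is a geometric sequence with common ratio r = 3.
Next term = 18 * 3 = 54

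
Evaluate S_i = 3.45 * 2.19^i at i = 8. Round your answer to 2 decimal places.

S_8 = 3.45 * 2.19^8 ≈ 3.45 * 529.1185 ≈ 1825.46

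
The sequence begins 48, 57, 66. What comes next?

Differences: 57 - 48 = 9
This is an arithmetic sequence with common difference d = 9.
Next term = 66 + 9 = 75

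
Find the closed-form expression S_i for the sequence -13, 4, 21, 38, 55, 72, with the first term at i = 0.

Check differences: 4 - -13 = 17
21 - 4 = 17
Common difference d = 17.
First term a = -13.
Formula: S_i = -13 + 17*i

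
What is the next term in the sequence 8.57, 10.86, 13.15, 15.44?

Differences: 10.86 - 8.57 = 2.29
This is an arithmetic sequence with common difference d = 2.29.
Next term = 15.44 + 2.29 = 17.73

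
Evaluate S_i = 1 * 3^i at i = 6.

S_6 = 1 * 3^6 = 1 * 729 = 729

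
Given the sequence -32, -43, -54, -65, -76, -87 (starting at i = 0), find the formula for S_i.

Check differences: -43 - -32 = -11
-54 - -43 = -11
Common difference d = -11.
First term a = -32.
Formula: S_i = -32 - 11*i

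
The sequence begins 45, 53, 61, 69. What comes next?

Differences: 53 - 45 = 8
This is an arithmetic sequence with common difference d = 8.
Next term = 69 + 8 = 77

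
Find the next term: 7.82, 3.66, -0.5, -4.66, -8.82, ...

Differences: 3.66 - 7.82 = -4.16
This is an arithmetic sequence with common difference d = -4.16.
Next term = -8.82 + -4.16 = -12.98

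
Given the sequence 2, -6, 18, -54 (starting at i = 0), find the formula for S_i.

Check ratios: -6 / 2 = -3.0
Common ratio r = -3.
First term a = 2.
Formula: S_i = 2 * (-3)^i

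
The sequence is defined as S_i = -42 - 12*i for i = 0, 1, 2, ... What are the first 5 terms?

This is an arithmetic sequence.
i=0: S_0 = -42 + -12*0 = -42
i=1: S_1 = -42 + -12*1 = -54
i=2: S_2 = -42 + -12*2 = -66
i=3: S_3 = -42 + -12*3 = -78
i=4: S_4 = -42 + -12*4 = -90
The first 5 terms are: [-42, -54, -66, -78, -90]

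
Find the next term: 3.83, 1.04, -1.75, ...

Differences: 1.04 - 3.83 = -2.79
This is an arithmetic sequence with common difference d = -2.79.
Next term = -1.75 + -2.79 = -4.54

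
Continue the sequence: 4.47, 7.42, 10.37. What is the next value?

Differences: 7.42 - 4.47 = 2.95
This is an arithmetic sequence with common difference d = 2.95.
Next term = 10.37 + 2.95 = 13.32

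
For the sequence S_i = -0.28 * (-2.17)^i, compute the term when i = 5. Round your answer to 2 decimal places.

S_5 = -0.28 * (-2.17)^5 ≈ -0.28 * -48.117 ≈ 13.47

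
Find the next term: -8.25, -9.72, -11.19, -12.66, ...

Differences: -9.72 - -8.25 = -1.47
This is an arithmetic sequence with common difference d = -1.47.
Next term = -12.66 + -1.47 = -14.13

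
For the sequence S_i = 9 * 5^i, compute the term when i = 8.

S_8 = 9 * 5^8 = 9 * 390625 = 3515625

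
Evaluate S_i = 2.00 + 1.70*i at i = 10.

S_10 = 2.0 + 1.7*10 = 2.0 + 17.0 = 19.0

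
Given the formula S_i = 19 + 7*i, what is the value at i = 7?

S_7 = 19 + 7*7 = 19 + 49 = 68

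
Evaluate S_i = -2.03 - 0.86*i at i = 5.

S_5 = -2.03 + -0.86*5 = -2.03 + -4.3 = -6.33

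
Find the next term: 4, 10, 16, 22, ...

Differences: 10 - 4 = 6
This is an arithmetic sequence with common difference d = 6.
Next term = 22 + 6 = 28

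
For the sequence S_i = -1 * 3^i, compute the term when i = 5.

S_5 = -1 * 3^5 = -1 * 243 = -243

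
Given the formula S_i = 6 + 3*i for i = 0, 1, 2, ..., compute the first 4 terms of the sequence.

This is an arithmetic sequence.
i=0: S_0 = 6 + 3*0 = 6
i=1: S_1 = 6 + 3*1 = 9
i=2: S_2 = 6 + 3*2 = 12
i=3: S_3 = 6 + 3*3 = 15
The first 4 terms are: [6, 9, 12, 15]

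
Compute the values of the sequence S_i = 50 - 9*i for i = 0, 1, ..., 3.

This is an arithmetic sequence.
i=0: S_0 = 50 + -9*0 = 50
i=1: S_1 = 50 + -9*1 = 41
i=2: S_2 = 50 + -9*2 = 32
i=3: S_3 = 50 + -9*3 = 23
The first 4 terms are: [50, 41, 32, 23]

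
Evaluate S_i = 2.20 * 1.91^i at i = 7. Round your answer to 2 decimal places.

S_7 = 2.2 * 1.91^7 ≈ 2.2 * 92.7328 ≈ 204.01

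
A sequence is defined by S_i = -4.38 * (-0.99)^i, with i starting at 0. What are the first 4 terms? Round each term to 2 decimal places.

This is a geometric sequence.
i=0: S_0 = -4.38 * (-0.99)^0 = -4.38
i=1: S_1 = -4.38 * (-0.99)^1 ≈ 4.34
i=2: S_2 = -4.38 * (-0.99)^2 ≈ -4.29
i=3: S_3 = -4.38 * (-0.99)^3 ≈ 4.25
The first 4 terms are: [-4.38, 4.34, -4.29, 4.25]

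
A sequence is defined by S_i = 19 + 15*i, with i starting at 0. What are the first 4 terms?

This is an arithmetic sequence.
i=0: S_0 = 19 + 15*0 = 19
i=1: S_1 = 19 + 15*1 = 34
i=2: S_2 = 19 + 15*2 = 49
i=3: S_3 = 19 + 15*3 = 64
The first 4 terms are: [19, 34, 49, 64]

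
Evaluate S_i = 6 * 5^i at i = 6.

S_6 = 6 * 5^6 = 6 * 15625 = 93750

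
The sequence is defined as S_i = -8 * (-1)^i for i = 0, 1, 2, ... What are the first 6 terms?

This is a geometric sequence.
i=0: S_0 = -8 * (-1)^0 = -8
i=1: S_1 = -8 * (-1)^1 = 8
i=2: S_2 = -8 * (-1)^2 = -8
i=3: S_3 = -8 * (-1)^3 = 8
i=4: S_4 = -8 * (-1)^4 = -8
i=5: S_5 = -8 * (-1)^5 = 8
The first 6 terms are: [-8, 8, -8, 8, -8, 8]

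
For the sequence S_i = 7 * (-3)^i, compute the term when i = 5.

S_5 = 7 * (-3)^5 = 7 * -243 = -1701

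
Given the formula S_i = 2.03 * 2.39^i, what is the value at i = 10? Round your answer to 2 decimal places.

S_10 = 2.03 * 2.39^10 ≈ 2.03 * 6081.0561 ≈ 12344.54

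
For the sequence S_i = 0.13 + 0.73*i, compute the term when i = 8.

S_8 = 0.13 + 0.73*8 = 0.13 + 5.84 = 5.97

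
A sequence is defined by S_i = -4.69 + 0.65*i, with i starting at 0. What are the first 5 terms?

This is an arithmetic sequence.
i=0: S_0 = -4.69 + 0.65*0 = -4.69
i=1: S_1 = -4.69 + 0.65*1 = -4.04
i=2: S_2 = -4.69 + 0.65*2 = -3.39
i=3: S_3 = -4.69 + 0.65*3 = -2.74
i=4: S_4 = -4.69 + 0.65*4 = -2.09
The first 5 terms are: [-4.69, -4.04, -3.39, -2.74, -2.09]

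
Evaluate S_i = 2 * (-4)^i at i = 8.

S_8 = 2 * (-4)^8 = 2 * 65536 = 131072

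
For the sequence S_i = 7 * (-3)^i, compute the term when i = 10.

S_10 = 7 * (-3)^10 = 7 * 59049 = 413343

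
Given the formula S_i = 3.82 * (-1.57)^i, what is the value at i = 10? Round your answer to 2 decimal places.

S_10 = 3.82 * (-1.57)^10 ≈ 3.82 * 90.9906 ≈ 347.58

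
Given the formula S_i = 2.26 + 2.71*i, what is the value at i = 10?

S_10 = 2.26 + 2.71*10 = 2.26 + 27.1 = 29.36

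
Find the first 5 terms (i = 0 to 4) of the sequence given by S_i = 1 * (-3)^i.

This is a geometric sequence.
i=0: S_0 = 1 * (-3)^0 = 1
i=1: S_1 = 1 * (-3)^1 = -3
i=2: S_2 = 1 * (-3)^2 = 9
i=3: S_3 = 1 * (-3)^3 = -27
i=4: S_4 = 1 * (-3)^4 = 81
The first 5 terms are: [1, -3, 9, -27, 81]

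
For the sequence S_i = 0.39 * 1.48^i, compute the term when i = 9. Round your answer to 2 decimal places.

S_9 = 0.39 * 1.48^9 ≈ 0.39 * 34.0687 ≈ 13.29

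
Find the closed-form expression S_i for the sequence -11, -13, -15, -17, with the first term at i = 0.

Check differences: -13 - -11 = -2
-15 - -13 = -2
Common difference d = -2.
First term a = -11.
Formula: S_i = -11 - 2*i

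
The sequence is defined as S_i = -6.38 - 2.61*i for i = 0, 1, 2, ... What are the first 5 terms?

This is an arithmetic sequence.
i=0: S_0 = -6.38 + -2.61*0 = -6.38
i=1: S_1 = -6.38 + -2.61*1 = -8.99
i=2: S_2 = -6.38 + -2.61*2 = -11.6
i=3: S_3 = -6.38 + -2.61*3 = -14.21
i=4: S_4 = -6.38 + -2.61*4 = -16.82
The first 5 terms are: [-6.38, -8.99, -11.6, -14.21, -16.82]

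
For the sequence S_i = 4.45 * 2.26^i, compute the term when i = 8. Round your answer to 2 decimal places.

S_8 = 4.45 * 2.26^8 ≈ 4.45 * 680.5617 ≈ 3028.5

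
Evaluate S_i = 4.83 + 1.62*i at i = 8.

S_8 = 4.83 + 1.62*8 = 4.83 + 12.96 = 17.79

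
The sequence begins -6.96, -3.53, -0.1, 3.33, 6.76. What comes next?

Differences: -3.53 - -6.96 = 3.43
This is an arithmetic sequence with common difference d = 3.43.
Next term = 6.76 + 3.43 = 10.19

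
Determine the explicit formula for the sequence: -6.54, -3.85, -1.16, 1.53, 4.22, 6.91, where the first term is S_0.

Check differences: -3.85 - -6.54 = 2.69
-1.16 - -3.85 = 2.69
Common difference d = 2.69.
First term a = -6.54.
Formula: S_i = -6.54 + 2.69*i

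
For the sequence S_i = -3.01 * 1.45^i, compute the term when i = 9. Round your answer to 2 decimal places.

S_9 = -3.01 * 1.45^9 ≈ -3.01 * 28.3343 ≈ -85.29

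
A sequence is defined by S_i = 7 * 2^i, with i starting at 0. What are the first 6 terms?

This is a geometric sequence.
i=0: S_0 = 7 * 2^0 = 7
i=1: S_1 = 7 * 2^1 = 14
i=2: S_2 = 7 * 2^2 = 28
i=3: S_3 = 7 * 2^3 = 56
i=4: S_4 = 7 * 2^4 = 112
i=5: S_5 = 7 * 2^5 = 224
The first 6 terms are: [7, 14, 28, 56, 112, 224]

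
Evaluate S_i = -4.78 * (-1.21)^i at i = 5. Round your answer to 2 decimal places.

S_5 = -4.78 * (-1.21)^5 ≈ -4.78 * -2.5937 ≈ 12.4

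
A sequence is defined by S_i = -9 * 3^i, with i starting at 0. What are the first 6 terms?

This is a geometric sequence.
i=0: S_0 = -9 * 3^0 = -9
i=1: S_1 = -9 * 3^1 = -27
i=2: S_2 = -9 * 3^2 = -81
i=3: S_3 = -9 * 3^3 = -243
i=4: S_4 = -9 * 3^4 = -729
i=5: S_5 = -9 * 3^5 = -2187
The first 6 terms are: [-9, -27, -81, -243, -729, -2187]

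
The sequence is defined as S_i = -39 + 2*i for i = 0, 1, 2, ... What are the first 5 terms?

This is an arithmetic sequence.
i=0: S_0 = -39 + 2*0 = -39
i=1: S_1 = -39 + 2*1 = -37
i=2: S_2 = -39 + 2*2 = -35
i=3: S_3 = -39 + 2*3 = -33
i=4: S_4 = -39 + 2*4 = -31
The first 5 terms are: [-39, -37, -35, -33, -31]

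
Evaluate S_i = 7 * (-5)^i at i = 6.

S_6 = 7 * (-5)^6 = 7 * 15625 = 109375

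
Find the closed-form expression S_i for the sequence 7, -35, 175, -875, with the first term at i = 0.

Check ratios: -35 / 7 = -5.0
Common ratio r = -5.
First term a = 7.
Formula: S_i = 7 * (-5)^i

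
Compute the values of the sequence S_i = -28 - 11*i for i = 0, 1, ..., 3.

This is an arithmetic sequence.
i=0: S_0 = -28 + -11*0 = -28
i=1: S_1 = -28 + -11*1 = -39
i=2: S_2 = -28 + -11*2 = -50
i=3: S_3 = -28 + -11*3 = -61
The first 4 terms are: [-28, -39, -50, -61]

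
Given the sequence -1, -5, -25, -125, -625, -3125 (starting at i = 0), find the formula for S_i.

Check ratios: -5 / -1 = 5.0
Common ratio r = 5.
First term a = -1.
Formula: S_i = -1 * 5^i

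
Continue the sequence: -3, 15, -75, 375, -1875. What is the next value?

Ratios: 15 / -3 = -5.0
This is a geometric sequence with common ratio r = -5.
Next term = -1875 * -5 = 9375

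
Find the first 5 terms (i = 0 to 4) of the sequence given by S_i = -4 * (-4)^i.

This is a geometric sequence.
i=0: S_0 = -4 * (-4)^0 = -4
i=1: S_1 = -4 * (-4)^1 = 16
i=2: S_2 = -4 * (-4)^2 = -64
i=3: S_3 = -4 * (-4)^3 = 256
i=4: S_4 = -4 * (-4)^4 = -1024
The first 5 terms are: [-4, 16, -64, 256, -1024]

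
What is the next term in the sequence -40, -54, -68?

Differences: -54 - -40 = -14
This is an arithmetic sequence with common difference d = -14.
Next term = -68 + -14 = -82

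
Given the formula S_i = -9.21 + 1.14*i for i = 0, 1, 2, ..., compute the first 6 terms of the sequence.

This is an arithmetic sequence.
i=0: S_0 = -9.21 + 1.14*0 = -9.21
i=1: S_1 = -9.21 + 1.14*1 = -8.07
i=2: S_2 = -9.21 + 1.14*2 = -6.93
i=3: S_3 = -9.21 + 1.14*3 = -5.79
i=4: S_4 = -9.21 + 1.14*4 = -4.65
i=5: S_5 = -9.21 + 1.14*5 = -3.51
The first 6 terms are: [-9.21, -8.07, -6.93, -5.79, -4.65, -3.51]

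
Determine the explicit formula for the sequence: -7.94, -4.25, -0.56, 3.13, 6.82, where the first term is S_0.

Check differences: -4.25 - -7.94 = 3.69
-0.56 - -4.25 = 3.69
Common difference d = 3.69.
First term a = -7.94.
Formula: S_i = -7.94 + 3.69*i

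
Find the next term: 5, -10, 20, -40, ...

Ratios: -10 / 5 = -2.0
This is a geometric sequence with common ratio r = -2.
Next term = -40 * -2 = 80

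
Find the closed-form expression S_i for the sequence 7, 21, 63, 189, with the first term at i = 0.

Check ratios: 21 / 7 = 3.0
Common ratio r = 3.
First term a = 7.
Formula: S_i = 7 * 3^i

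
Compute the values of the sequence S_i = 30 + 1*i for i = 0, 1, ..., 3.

This is an arithmetic sequence.
i=0: S_0 = 30 + 1*0 = 30
i=1: S_1 = 30 + 1*1 = 31
i=2: S_2 = 30 + 1*2 = 32
i=3: S_3 = 30 + 1*3 = 33
The first 4 terms are: [30, 31, 32, 33]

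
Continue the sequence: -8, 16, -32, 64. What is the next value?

Ratios: 16 / -8 = -2.0
This is a geometric sequence with common ratio r = -2.
Next term = 64 * -2 = -128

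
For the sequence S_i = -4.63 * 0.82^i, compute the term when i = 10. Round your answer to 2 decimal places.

S_10 = -4.63 * 0.82^10 ≈ -4.63 * 0.1374 ≈ -0.64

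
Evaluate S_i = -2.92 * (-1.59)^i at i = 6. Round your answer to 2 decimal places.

S_6 = -2.92 * (-1.59)^6 ≈ -2.92 * 16.1578 ≈ -47.18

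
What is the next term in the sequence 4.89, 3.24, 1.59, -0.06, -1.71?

Differences: 3.24 - 4.89 = -1.65
This is an arithmetic sequence with common difference d = -1.65.
Next term = -1.71 + -1.65 = -3.36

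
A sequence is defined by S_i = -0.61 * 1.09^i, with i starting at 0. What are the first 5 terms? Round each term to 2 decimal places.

This is a geometric sequence.
i=0: S_0 = -0.61 * 1.09^0 = -0.61
i=1: S_1 = -0.61 * 1.09^1 ≈ -0.66
i=2: S_2 = -0.61 * 1.09^2 ≈ -0.72
i=3: S_3 = -0.61 * 1.09^3 ≈ -0.79
i=4: S_4 = -0.61 * 1.09^4 ≈ -0.86
The first 5 terms are: [-0.61, -0.66, -0.72, -0.79, -0.86]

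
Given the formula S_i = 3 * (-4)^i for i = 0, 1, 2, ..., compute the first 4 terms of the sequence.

This is a geometric sequence.
i=0: S_0 = 3 * (-4)^0 = 3
i=1: S_1 = 3 * (-4)^1 = -12
i=2: S_2 = 3 * (-4)^2 = 48
i=3: S_3 = 3 * (-4)^3 = -192
The first 4 terms are: [3, -12, 48, -192]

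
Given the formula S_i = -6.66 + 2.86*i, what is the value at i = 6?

S_6 = -6.66 + 2.86*6 = -6.66 + 17.16 = 10.5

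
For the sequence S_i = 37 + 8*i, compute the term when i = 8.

S_8 = 37 + 8*8 = 37 + 64 = 101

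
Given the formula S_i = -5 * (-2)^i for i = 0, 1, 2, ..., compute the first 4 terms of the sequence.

This is a geometric sequence.
i=0: S_0 = -5 * (-2)^0 = -5
i=1: S_1 = -5 * (-2)^1 = 10
i=2: S_2 = -5 * (-2)^2 = -20
i=3: S_3 = -5 * (-2)^3 = 40
The first 4 terms are: [-5, 10, -20, 40]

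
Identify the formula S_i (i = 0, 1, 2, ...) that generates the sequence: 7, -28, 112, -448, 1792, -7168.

Check ratios: -28 / 7 = -4.0
Common ratio r = -4.
First term a = 7.
Formula: S_i = 7 * (-4)^i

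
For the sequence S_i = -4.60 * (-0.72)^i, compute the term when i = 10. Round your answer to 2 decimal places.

S_10 = -4.6 * (-0.72)^10 ≈ -4.6 * 0.0374 ≈ -0.17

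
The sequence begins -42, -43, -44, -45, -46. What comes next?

Differences: -43 - -42 = -1
This is an arithmetic sequence with common difference d = -1.
Next term = -46 + -1 = -47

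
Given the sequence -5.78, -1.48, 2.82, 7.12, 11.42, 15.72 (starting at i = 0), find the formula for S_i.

Check differences: -1.48 - -5.78 = 4.3
2.82 - -1.48 = 4.3
Common difference d = 4.3.
First term a = -5.78.
Formula: S_i = -5.78 + 4.30*i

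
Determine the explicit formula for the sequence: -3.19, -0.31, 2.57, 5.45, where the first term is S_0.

Check differences: -0.31 - -3.19 = 2.88
2.57 - -0.31 = 2.88
Common difference d = 2.88.
First term a = -3.19.
Formula: S_i = -3.19 + 2.88*i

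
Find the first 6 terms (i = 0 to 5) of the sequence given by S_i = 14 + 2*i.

This is an arithmetic sequence.
i=0: S_0 = 14 + 2*0 = 14
i=1: S_1 = 14 + 2*1 = 16
i=2: S_2 = 14 + 2*2 = 18
i=3: S_3 = 14 + 2*3 = 20
i=4: S_4 = 14 + 2*4 = 22
i=5: S_5 = 14 + 2*5 = 24
The first 6 terms are: [14, 16, 18, 20, 22, 24]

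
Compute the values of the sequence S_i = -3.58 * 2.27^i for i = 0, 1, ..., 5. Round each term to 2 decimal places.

This is a geometric sequence.
i=0: S_0 = -3.58 * 2.27^0 = -3.58
i=1: S_1 = -3.58 * 2.27^1 ≈ -8.13
i=2: S_2 = -3.58 * 2.27^2 ≈ -18.45
i=3: S_3 = -3.58 * 2.27^3 ≈ -41.88
i=4: S_4 = -3.58 * 2.27^4 ≈ -95.06
i=5: S_5 = -3.58 * 2.27^5 ≈ -215.78
The first 6 terms are: [-3.58, -8.13, -18.45, -41.88, -95.06, -215.78]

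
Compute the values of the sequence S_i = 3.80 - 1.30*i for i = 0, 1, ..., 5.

This is an arithmetic sequence.
i=0: S_0 = 3.8 + -1.3*0 = 3.8
i=1: S_1 = 3.8 + -1.3*1 = 2.5
i=2: S_2 = 3.8 + -1.3*2 = 1.2
i=3: S_3 = 3.8 + -1.3*3 = -0.1
i=4: S_4 = 3.8 + -1.3*4 = -1.4
i=5: S_5 = 3.8 + -1.3*5 = -2.7
The first 6 terms are: [3.8, 2.5, 1.2, -0.1, -1.4, -2.7]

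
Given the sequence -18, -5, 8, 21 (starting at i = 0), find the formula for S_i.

Check differences: -5 - -18 = 13
8 - -5 = 13
Common difference d = 13.
First term a = -18.
Formula: S_i = -18 + 13*i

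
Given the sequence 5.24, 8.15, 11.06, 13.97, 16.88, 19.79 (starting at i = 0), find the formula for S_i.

Check differences: 8.15 - 5.24 = 2.91
11.06 - 8.15 = 2.91
Common difference d = 2.91.
First term a = 5.24.
Formula: S_i = 5.24 + 2.91*i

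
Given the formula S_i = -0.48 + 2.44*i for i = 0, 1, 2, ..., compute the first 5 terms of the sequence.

This is an arithmetic sequence.
i=0: S_0 = -0.48 + 2.44*0 = -0.48
i=1: S_1 = -0.48 + 2.44*1 = 1.96
i=2: S_2 = -0.48 + 2.44*2 = 4.4
i=3: S_3 = -0.48 + 2.44*3 = 6.84
i=4: S_4 = -0.48 + 2.44*4 = 9.28
The first 5 terms are: [-0.48, 1.96, 4.4, 6.84, 9.28]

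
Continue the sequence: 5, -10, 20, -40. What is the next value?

Ratios: -10 / 5 = -2.0
This is a geometric sequence with common ratio r = -2.
Next term = -40 * -2 = 80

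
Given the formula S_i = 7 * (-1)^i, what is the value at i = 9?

S_9 = 7 * (-1)^9 = 7 * -1 = -7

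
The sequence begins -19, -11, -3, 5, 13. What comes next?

Differences: -11 - -19 = 8
This is an arithmetic sequence with common difference d = 8.
Next term = 13 + 8 = 21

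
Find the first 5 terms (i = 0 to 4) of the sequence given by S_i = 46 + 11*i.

This is an arithmetic sequence.
i=0: S_0 = 46 + 11*0 = 46
i=1: S_1 = 46 + 11*1 = 57
i=2: S_2 = 46 + 11*2 = 68
i=3: S_3 = 46 + 11*3 = 79
i=4: S_4 = 46 + 11*4 = 90
The first 5 terms are: [46, 57, 68, 79, 90]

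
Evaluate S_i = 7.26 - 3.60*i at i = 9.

S_9 = 7.26 + -3.6*9 = 7.26 + -32.4 = -25.14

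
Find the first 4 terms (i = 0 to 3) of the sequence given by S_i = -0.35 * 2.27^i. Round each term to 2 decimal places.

This is a geometric sequence.
i=0: S_0 = -0.35 * 2.27^0 = -0.35
i=1: S_1 = -0.35 * 2.27^1 ≈ -0.79
i=2: S_2 = -0.35 * 2.27^2 ≈ -1.8
i=3: S_3 = -0.35 * 2.27^3 ≈ -4.09
The first 4 terms are: [-0.35, -0.79, -1.8, -4.09]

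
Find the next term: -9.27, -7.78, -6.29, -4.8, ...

Differences: -7.78 - -9.27 = 1.49
This is an arithmetic sequence with common difference d = 1.49.
Next term = -4.8 + 1.49 = -3.31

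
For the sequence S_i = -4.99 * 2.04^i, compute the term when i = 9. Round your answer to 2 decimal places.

S_9 = -4.99 * 2.04^9 ≈ -4.99 * 611.8874 ≈ -3053.32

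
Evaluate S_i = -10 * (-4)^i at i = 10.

S_10 = -10 * (-4)^10 = -10 * 1048576 = -10485760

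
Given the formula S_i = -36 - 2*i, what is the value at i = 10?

S_10 = -36 + -2*10 = -36 + -20 = -56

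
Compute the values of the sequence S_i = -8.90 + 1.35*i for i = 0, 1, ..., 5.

This is an arithmetic sequence.
i=0: S_0 = -8.9 + 1.35*0 = -8.9
i=1: S_1 = -8.9 + 1.35*1 = -7.55
i=2: S_2 = -8.9 + 1.35*2 = -6.2
i=3: S_3 = -8.9 + 1.35*3 = -4.85
i=4: S_4 = -8.9 + 1.35*4 = -3.5
i=5: S_5 = -8.9 + 1.35*5 = -2.15
The first 6 terms are: [-8.9, -7.55, -6.2, -4.85, -3.5, -2.15]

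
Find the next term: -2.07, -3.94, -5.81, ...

Differences: -3.94 - -2.07 = -1.87
This is an arithmetic sequence with common difference d = -1.87.
Next term = -5.81 + -1.87 = -7.68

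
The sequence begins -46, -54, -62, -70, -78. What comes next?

Differences: -54 - -46 = -8
This is an arithmetic sequence with common difference d = -8.
Next term = -78 + -8 = -86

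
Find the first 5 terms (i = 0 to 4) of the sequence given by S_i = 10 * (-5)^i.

This is a geometric sequence.
i=0: S_0 = 10 * (-5)^0 = 10
i=1: S_1 = 10 * (-5)^1 = -50
i=2: S_2 = 10 * (-5)^2 = 250
i=3: S_3 = 10 * (-5)^3 = -1250
i=4: S_4 = 10 * (-5)^4 = 6250
The first 5 terms are: [10, -50, 250, -1250, 6250]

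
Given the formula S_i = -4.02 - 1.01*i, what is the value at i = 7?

S_7 = -4.02 + -1.01*7 = -4.02 + -7.07 = -11.09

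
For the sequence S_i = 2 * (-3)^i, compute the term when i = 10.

S_10 = 2 * (-3)^10 = 2 * 59049 = 118098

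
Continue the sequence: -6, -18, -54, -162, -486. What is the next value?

Ratios: -18 / -6 = 3.0
This is a geometric sequence with common ratio r = 3.
Next term = -486 * 3 = -1458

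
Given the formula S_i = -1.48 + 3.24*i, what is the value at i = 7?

S_7 = -1.48 + 3.24*7 = -1.48 + 22.68 = 21.2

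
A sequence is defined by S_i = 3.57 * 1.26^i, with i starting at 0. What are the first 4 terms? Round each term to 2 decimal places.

This is a geometric sequence.
i=0: S_0 = 3.57 * 1.26^0 = 3.57
i=1: S_1 = 3.57 * 1.26^1 ≈ 4.5
i=2: S_2 = 3.57 * 1.26^2 ≈ 5.67
i=3: S_3 = 3.57 * 1.26^3 ≈ 7.14
The first 4 terms are: [3.57, 4.5, 5.67, 7.14]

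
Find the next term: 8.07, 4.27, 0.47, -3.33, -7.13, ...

Differences: 4.27 - 8.07 = -3.8
This is an arithmetic sequence with common difference d = -3.8.
Next term = -7.13 + -3.8 = -10.93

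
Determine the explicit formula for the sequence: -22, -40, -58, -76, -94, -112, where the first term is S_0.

Check differences: -40 - -22 = -18
-58 - -40 = -18
Common difference d = -18.
First term a = -22.
Formula: S_i = -22 - 18*i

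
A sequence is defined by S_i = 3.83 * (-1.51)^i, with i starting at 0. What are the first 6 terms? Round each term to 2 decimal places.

This is a geometric sequence.
i=0: S_0 = 3.83 * (-1.51)^0 = 3.83
i=1: S_1 = 3.83 * (-1.51)^1 ≈ -5.78
i=2: S_2 = 3.83 * (-1.51)^2 ≈ 8.73
i=3: S_3 = 3.83 * (-1.51)^3 ≈ -13.19
i=4: S_4 = 3.83 * (-1.51)^4 ≈ 19.91
i=5: S_5 = 3.83 * (-1.51)^5 ≈ -30.07
The first 6 terms are: [3.83, -5.78, 8.73, -13.19, 19.91, -30.07]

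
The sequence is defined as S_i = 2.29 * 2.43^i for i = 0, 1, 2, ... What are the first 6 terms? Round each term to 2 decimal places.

This is a geometric sequence.
i=0: S_0 = 2.29 * 2.43^0 = 2.29
i=1: S_1 = 2.29 * 2.43^1 ≈ 5.56
i=2: S_2 = 2.29 * 2.43^2 ≈ 13.52
i=3: S_3 = 2.29 * 2.43^3 ≈ 32.86
i=4: S_4 = 2.29 * 2.43^4 ≈ 79.85
i=5: S_5 = 2.29 * 2.43^5 ≈ 194.03
The first 6 terms are: [2.29, 5.56, 13.52, 32.86, 79.85, 194.03]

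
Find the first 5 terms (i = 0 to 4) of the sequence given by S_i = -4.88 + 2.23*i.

This is an arithmetic sequence.
i=0: S_0 = -4.88 + 2.23*0 = -4.88
i=1: S_1 = -4.88 + 2.23*1 = -2.65
i=2: S_2 = -4.88 + 2.23*2 = -0.42
i=3: S_3 = -4.88 + 2.23*3 = 1.81
i=4: S_4 = -4.88 + 2.23*4 = 4.04
The first 5 terms are: [-4.88, -2.65, -0.42, 1.81, 4.04]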